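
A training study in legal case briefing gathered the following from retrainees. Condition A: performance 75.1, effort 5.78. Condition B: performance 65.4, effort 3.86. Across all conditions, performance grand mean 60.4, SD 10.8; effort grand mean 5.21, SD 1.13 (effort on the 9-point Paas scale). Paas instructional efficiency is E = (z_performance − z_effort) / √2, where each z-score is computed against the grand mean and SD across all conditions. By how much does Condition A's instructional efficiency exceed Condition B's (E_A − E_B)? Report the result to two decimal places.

Condition A: z_P = (75.1 − 60.4)/10.8 = 1.3611; z_E = (5.78 − 5.21)/1.13 = 0.5044; E_A = (1.3611 − 0.5044)/√2 = 0.6058.
Condition B: z_P = (65.4 − 60.4)/10.8 = 0.4630; z_E = (3.86 − 5.21)/1.13 = -1.1947; E_B = (0.4630 − (-1.1947))/√2 = 1.1722.
E_A − E_B = 0.6058 − 1.1722 = -0.5664 ≈ -0.57.

-0.57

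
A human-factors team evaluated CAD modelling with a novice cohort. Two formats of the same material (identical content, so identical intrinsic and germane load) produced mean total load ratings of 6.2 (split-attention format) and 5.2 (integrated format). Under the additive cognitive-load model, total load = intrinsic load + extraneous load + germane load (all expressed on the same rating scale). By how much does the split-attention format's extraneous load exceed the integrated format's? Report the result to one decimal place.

Intrinsic and germane load are equal across formats, so the difference in total load equals the difference in extraneous load.
Extraneous-load difference = 6.2 − 5.2 = 1.0.

1.0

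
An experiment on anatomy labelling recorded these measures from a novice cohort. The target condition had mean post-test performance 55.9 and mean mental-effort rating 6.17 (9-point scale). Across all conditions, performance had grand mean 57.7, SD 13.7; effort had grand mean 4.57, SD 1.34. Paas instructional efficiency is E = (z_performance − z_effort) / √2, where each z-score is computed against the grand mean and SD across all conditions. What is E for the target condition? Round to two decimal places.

-0.94

z_performance = (55.9 − 57.7) / 13.7 = -1.8000 / 13.7 = -0.1314.
z_effort = (6.17 − 4.57) / 1.34 = 1.6000 / 1.34 = 1.1940.
z_P − z_E = -0.1314 − 1.1940 = -1.3254.
E = -1.3254 / √2 = -1.3254 / 1.41421 = -0.9372 ≈ -0.94.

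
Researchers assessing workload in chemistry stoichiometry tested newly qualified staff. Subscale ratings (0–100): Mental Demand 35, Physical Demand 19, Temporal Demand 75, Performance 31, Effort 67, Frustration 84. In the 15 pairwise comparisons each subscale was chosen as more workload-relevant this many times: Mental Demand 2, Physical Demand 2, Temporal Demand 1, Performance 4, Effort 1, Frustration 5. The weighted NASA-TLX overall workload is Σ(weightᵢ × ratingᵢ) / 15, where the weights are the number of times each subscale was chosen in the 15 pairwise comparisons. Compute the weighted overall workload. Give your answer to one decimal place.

The tallies are the weights (they sum to 15).
Weighted sum = 2·35 + 2·19 + 1·75 + 4·31 + 1·67 + 5·84
            = 70 + 38 + 75 + 124 + 67 + 420 = 794.
Overall workload = 794 / 15 = 52.9333 ≈ 52.9.

52.9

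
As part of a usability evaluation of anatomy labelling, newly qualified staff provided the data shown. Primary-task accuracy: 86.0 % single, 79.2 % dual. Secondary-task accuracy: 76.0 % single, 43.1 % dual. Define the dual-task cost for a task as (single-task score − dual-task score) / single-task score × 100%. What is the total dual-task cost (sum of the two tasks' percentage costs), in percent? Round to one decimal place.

51.2

Primary cost = (86.0 − 79.2) / 86.0 × 100% = 7.9070%.
Secondary cost = (76.0 − 43.1) / 76.0 × 100% = 43.2895%.
Total = 7.9070% + 43.2895% = 51.1965% ≈ 51.2%.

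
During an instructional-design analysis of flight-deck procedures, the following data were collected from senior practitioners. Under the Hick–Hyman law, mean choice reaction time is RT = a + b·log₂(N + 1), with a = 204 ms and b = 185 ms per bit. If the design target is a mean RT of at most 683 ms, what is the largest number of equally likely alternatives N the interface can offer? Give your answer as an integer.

5

Set 204 + 185·log₂(N + 1) ≤ 683.
log₂(N + 1) ≤ (683 − 204) / 185 = 2.5892.
N + 1 ≤ 2^2.5892 = 6.0176.
N ≤ 5.0176, so the largest integer N is 5.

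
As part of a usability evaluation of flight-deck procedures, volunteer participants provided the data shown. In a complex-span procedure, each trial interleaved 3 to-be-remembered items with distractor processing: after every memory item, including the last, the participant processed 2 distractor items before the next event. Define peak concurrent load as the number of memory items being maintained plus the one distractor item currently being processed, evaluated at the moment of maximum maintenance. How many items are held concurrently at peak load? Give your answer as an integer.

4

Maintenance is greatest during the distractor(s) after memory item 3: all 3 memory items are being held.
One distractor item is concurrently being processed.
Peak concurrent load = 3 + 1 = 4 items.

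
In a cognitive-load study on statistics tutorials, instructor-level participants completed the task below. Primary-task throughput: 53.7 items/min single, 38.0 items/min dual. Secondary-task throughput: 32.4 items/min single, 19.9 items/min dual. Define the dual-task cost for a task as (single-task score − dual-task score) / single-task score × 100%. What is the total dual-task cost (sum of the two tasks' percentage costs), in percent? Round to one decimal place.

67.8

Primary cost = (53.7 − 38.0) / 53.7 × 100% = 29.2365%.
Secondary cost = (32.4 − 19.9) / 32.4 × 100% = 38.5802%.
Total = 29.2365% + 38.5802% = 67.8167% ≈ 67.8%.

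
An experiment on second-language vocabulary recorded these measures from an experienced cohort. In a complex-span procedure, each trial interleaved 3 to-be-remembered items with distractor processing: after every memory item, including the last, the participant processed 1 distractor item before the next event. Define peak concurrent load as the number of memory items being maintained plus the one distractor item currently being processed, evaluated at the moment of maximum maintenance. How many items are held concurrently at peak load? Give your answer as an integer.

4

Maintenance is greatest during the distractor(s) after memory item 3: all 3 memory items are being held.
One distractor item is concurrently being processed.
Peak concurrent load = 3 + 1 = 4 items.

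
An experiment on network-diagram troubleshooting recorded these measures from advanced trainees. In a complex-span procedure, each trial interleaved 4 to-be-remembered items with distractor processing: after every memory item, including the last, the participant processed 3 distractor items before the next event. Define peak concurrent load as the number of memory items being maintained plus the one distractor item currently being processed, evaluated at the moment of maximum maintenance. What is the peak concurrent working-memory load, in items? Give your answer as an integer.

5

Maintenance is greatest during the distractor(s) after memory item 4: all 4 memory items are being held.
One distractor item is concurrently being processed.
Peak concurrent load = 4 + 1 = 5 items.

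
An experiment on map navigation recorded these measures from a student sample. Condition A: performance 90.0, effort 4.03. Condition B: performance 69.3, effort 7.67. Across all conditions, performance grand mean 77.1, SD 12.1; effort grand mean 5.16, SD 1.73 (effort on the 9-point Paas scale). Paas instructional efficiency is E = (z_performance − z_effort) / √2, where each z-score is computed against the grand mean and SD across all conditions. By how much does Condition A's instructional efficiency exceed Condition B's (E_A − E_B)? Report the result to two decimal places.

Condition A: z_P = (90.0 − 77.1)/12.1 = 1.0661; z_E = (4.03 − 5.16)/1.73 = -0.6532; E_A = (1.0661 − (-0.6532))/√2 = 1.2157.
Condition B: z_P = (69.3 − 77.1)/12.1 = -0.6446; z_E = (7.67 − 5.16)/1.73 = 1.4509; E_B = (-0.6446 − 1.4509)/√2 = -1.4817.
E_A − E_B = 1.2157 − (-1.4817) = 2.6974 ≈ 2.70.

2.70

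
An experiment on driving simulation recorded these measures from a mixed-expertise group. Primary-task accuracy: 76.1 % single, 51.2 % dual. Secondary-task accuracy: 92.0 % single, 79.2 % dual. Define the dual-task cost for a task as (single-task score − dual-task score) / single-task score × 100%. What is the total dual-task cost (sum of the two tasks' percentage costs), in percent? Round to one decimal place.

Primary cost = (76.1 − 51.2) / 76.1 × 100% = 32.7201%.
Secondary cost = (92.0 − 79.2) / 92.0 × 100% = 13.9130%.
Total = 32.7201% + 13.9130% = 46.6331% ≈ 46.6%.

46.6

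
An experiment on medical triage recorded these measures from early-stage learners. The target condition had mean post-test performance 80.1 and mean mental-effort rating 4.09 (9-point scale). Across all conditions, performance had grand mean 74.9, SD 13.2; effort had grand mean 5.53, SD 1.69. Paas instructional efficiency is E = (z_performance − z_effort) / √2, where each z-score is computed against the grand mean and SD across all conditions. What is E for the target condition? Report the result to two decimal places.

0.88

z_performance = (80.1 − 74.9) / 13.2 = 5.2000 / 13.2 = 0.3939.
z_effort = (4.09 − 5.53) / 1.69 = -1.4400 / 1.69 = -0.8521.
z_P − z_E = 0.3939 − (-0.8521) = 1.2460.
E = 1.2460 / √2 = 1.2460 / 1.41421 = 0.8811 ≈ 0.88.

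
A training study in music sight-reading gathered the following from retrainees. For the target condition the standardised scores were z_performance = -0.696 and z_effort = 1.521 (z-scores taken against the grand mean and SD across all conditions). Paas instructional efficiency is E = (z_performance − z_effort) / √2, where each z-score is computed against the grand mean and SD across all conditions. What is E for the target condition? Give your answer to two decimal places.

z_P − z_E = -0.696 − 1.521 = -2.2170.
E = -2.2170 / √2 = -2.2170 / 1.41421 = -1.5677 ≈ -1.57.

-1.57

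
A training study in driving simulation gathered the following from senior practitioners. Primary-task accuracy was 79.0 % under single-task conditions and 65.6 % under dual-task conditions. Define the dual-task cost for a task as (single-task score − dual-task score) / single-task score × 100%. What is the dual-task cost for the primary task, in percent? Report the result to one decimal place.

17.0

Cost = (79.0 − 65.6) / 79.0 × 100%
     = 13.4000 / 79.0 × 100% = 16.9620%.
≈ 17.0%.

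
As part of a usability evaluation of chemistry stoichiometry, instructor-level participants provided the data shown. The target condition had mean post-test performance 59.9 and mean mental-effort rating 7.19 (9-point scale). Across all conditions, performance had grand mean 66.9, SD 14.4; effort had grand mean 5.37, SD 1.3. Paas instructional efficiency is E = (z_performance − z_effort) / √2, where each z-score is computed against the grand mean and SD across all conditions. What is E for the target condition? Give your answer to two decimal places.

z_performance = (59.9 − 66.9) / 14.4 = -7.0000 / 14.4 = -0.4861.
z_effort = (7.19 − 5.37) / 1.3 = 1.8200 / 1.3 = 1.4000.
z_P − z_E = -0.4861 − 1.4000 = -1.8861.
E = -1.8861 / √2 = -1.8861 / 1.41421 = -1.3337 ≈ -1.33.

-1.33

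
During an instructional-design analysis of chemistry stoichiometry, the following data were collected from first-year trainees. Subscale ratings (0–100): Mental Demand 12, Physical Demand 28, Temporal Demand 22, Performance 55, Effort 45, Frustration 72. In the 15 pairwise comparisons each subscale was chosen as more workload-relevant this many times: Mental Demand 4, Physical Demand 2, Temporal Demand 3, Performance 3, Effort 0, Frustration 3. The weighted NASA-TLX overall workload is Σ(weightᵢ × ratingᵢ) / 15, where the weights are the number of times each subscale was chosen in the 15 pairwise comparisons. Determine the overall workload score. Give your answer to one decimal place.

The tallies are the weights (they sum to 15).
Weighted sum = 4·12 + 2·28 + 3·22 + 3·55 + 0·45 + 3·72
            = 48 + 56 + 66 + 165 + 0 + 216 = 551.
Overall workload = 551 / 15 = 36.7333 ≈ 36.7.

36.7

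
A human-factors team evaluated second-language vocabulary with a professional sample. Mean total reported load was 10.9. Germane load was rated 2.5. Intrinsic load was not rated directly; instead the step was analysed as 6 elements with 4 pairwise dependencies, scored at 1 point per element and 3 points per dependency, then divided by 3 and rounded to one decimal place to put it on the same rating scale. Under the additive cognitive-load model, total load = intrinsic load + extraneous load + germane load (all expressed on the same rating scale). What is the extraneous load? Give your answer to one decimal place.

2.4

Intrinsic (element-interactivity): (6 × 1 + 4 × 3) / 3 = 18 / 3 = 6.0000 → 6.0.
extraneous load = total − intrinsic − germane
             = 10.9 − 6.0 − 2.5 = 2.4.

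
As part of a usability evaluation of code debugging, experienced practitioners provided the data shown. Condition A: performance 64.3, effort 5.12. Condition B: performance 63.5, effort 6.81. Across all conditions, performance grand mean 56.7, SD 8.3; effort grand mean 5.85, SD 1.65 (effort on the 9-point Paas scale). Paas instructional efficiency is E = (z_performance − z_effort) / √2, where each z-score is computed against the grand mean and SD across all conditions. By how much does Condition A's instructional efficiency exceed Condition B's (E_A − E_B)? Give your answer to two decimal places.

Condition A: z_P = (64.3 − 56.7)/8.3 = 0.9157; z_E = (5.12 − 5.85)/1.65 = -0.4424; E_A = (0.9157 − (-0.4424))/√2 = 0.9603.
Condition B: z_P = (63.5 − 56.7)/8.3 = 0.8193; z_E = (6.81 − 5.85)/1.65 = 0.5818; E_B = (0.8193 − 0.5818)/√2 = 0.1679.
E_A − E_B = 0.9603 − 0.1679 = 0.7924 ≈ 0.79.

0.79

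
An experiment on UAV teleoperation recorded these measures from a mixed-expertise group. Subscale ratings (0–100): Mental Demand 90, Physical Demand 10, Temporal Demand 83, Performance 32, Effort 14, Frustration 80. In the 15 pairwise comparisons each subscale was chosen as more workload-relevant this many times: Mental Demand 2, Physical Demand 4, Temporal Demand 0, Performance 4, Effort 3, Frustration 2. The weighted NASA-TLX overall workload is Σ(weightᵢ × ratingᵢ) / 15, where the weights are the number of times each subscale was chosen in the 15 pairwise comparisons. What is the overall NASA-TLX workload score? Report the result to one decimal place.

36.7

The tallies are the weights (they sum to 15).
Weighted sum = 2·90 + 4·10 + 0·83 + 4·32 + 3·14 + 2·80
            = 180 + 40 + 0 + 128 + 42 + 160 = 550.
Overall workload = 550 / 15 = 36.6667 ≈ 36.7.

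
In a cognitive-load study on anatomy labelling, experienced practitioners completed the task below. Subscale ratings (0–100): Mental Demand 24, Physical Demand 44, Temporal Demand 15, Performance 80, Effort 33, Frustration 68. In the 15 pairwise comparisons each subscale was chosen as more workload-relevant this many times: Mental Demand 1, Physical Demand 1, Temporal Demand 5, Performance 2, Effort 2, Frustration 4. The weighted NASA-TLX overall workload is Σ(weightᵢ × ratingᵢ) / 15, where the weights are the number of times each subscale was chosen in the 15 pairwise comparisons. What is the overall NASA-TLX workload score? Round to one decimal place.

The tallies are the weights (they sum to 15).
Weighted sum = 1·24 + 1·44 + 5·15 + 2·80 + 2·33 + 4·68
            = 24 + 44 + 75 + 160 + 66 + 272 = 641.
Overall workload = 641 / 15 = 42.7333 ≈ 42.7.

42.7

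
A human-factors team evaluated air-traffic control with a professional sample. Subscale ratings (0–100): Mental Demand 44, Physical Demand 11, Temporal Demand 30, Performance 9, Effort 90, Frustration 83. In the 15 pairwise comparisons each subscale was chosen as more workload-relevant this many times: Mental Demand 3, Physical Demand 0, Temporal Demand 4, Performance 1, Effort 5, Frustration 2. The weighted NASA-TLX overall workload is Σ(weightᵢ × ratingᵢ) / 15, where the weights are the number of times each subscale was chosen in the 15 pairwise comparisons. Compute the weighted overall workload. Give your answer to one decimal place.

The tallies are the weights (they sum to 15).
Weighted sum = 3·44 + 0·11 + 4·30 + 1·9 + 5·90 + 2·83
            = 132 + 0 + 120 + 9 + 450 + 166 = 877.
Overall workload = 877 / 15 = 58.4667 ≈ 58.5.

58.5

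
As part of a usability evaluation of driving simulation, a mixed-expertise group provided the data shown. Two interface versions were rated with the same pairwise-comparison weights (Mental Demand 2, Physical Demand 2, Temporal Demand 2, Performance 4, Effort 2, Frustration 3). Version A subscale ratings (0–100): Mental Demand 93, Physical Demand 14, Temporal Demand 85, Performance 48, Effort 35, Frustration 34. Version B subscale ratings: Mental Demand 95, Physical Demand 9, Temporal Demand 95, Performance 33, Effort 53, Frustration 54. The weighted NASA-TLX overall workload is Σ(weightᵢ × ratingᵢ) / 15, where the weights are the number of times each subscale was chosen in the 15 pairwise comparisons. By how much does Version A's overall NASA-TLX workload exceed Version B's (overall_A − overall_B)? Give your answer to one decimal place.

-3.3

Version A weighted sum = 2·93 + 2·14 + 2·85 + 4·48 + 2·35 + 3·34 = 186 + 28 + 170 + 192 + 70 + 102 = 748; overall_A = 748/15 = 49.8667.
Version B weighted sum = 2·95 + 2·9 + 2·95 + 4·33 + 2·53 + 3·54 = 190 + 18 + 190 + 132 + 106 + 162 = 798; overall_B = 798/15 = 53.2000.
Difference = 49.8667 − 53.2000 = -3.3333 ≈ -3.3.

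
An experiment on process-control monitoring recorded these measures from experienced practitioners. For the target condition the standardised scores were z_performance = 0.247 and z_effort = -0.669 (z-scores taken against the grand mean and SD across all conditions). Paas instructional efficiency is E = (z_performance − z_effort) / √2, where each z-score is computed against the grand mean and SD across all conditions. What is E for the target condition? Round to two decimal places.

0.65

z_P − z_E = 0.247 − (-0.669) = 0.9160.
E = 0.9160 / √2 = 0.9160 / 1.41421 = 0.6477 ≈ 0.65.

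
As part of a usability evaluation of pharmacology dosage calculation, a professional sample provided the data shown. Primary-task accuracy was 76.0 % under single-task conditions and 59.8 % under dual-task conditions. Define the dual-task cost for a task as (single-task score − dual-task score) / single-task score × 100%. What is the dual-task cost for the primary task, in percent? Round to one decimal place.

21.3

Cost = (76.0 − 59.8) / 76.0 × 100%
     = 16.2000 / 76.0 × 100% = 21.3158%.
≈ 21.3%.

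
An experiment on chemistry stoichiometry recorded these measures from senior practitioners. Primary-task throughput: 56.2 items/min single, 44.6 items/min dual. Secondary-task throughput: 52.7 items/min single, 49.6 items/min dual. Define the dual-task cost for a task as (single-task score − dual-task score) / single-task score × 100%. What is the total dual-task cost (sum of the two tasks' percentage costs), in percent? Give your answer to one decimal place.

Primary cost = (56.2 − 44.6) / 56.2 × 100% = 20.6406%.
Secondary cost = (52.7 − 49.6) / 52.7 × 100% = 5.8824%.
Total = 20.6406% + 5.8824% = 26.5230% ≈ 26.5%.

26.5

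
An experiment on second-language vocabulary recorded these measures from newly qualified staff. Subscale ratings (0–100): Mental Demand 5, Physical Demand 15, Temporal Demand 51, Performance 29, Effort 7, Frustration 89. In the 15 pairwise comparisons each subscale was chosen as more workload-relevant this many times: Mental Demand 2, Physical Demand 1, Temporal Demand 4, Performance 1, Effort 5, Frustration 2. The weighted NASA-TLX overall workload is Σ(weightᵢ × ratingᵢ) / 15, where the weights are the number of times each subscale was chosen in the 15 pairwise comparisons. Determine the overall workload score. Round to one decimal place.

The tallies are the weights (they sum to 15).
Weighted sum = 2·5 + 1·15 + 4·51 + 1·29 + 5·7 + 2·89
            = 10 + 15 + 204 + 29 + 35 + 178 = 471.
Overall workload = 471 / 15 = 31.4000 ≈ 31.4.

31.4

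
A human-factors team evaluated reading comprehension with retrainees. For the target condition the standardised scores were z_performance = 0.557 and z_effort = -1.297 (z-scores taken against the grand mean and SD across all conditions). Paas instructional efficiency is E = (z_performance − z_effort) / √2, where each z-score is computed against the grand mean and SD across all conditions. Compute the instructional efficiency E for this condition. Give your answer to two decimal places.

1.31

z_P − z_E = 0.557 − (-1.297) = 1.8540.
E = 1.8540 / √2 = 1.8540 / 1.41421 = 1.3110 ≈ 1.31.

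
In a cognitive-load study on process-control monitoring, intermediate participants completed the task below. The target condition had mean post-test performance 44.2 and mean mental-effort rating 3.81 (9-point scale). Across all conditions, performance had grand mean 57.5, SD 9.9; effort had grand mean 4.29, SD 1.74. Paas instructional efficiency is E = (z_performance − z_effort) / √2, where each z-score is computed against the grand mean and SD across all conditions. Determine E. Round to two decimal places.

-0.75

z_performance = (44.2 − 57.5) / 9.9 = -13.3000 / 9.9 = -1.3434.
z_effort = (3.81 − 4.29) / 1.74 = -0.4800 / 1.74 = -0.2759.
z_P − z_E = -1.3434 − (-0.2759) = -1.0675.
E = -1.0675 / √2 = -1.0675 / 1.41421 = -0.7548 ≈ -0.75.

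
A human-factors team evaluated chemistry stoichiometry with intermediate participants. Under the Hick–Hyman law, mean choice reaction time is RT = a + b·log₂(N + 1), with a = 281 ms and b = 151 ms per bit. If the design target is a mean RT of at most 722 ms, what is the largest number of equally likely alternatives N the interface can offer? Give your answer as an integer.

6

Set 281 + 151·log₂(N + 1) ≤ 722.
log₂(N + 1) ≤ (722 − 281) / 151 = 2.9205.
N + 1 ≤ 2^2.9205 = 7.5711.
N ≤ 6.5711, so the largest integer N is 6.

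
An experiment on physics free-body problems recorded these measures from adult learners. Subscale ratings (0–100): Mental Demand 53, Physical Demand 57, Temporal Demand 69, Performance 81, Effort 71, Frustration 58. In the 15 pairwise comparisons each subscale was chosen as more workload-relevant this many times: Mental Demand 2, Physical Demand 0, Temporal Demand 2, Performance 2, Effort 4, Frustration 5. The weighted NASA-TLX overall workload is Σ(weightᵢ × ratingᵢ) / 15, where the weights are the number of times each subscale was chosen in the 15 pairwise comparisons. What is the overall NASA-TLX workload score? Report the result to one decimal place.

65.3

The tallies are the weights (they sum to 15).
Weighted sum = 2·53 + 0·57 + 2·69 + 2·81 + 4·71 + 5·58
            = 106 + 0 + 138 + 162 + 284 + 290 = 980.
Overall workload = 980 / 15 = 65.3333 ≈ 65.3.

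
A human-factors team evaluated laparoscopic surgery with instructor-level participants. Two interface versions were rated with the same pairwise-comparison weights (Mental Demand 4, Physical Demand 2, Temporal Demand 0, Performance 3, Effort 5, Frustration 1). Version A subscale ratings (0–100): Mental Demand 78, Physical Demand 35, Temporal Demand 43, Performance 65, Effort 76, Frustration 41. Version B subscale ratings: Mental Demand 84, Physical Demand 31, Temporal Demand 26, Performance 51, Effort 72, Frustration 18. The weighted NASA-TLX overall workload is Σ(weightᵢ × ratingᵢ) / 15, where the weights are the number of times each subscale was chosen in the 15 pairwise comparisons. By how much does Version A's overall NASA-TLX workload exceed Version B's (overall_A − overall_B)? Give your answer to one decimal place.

4.6

Version A weighted sum = 4·78 + 2·35 + 0·43 + 3·65 + 5·76 + 1·41 = 312 + 70 + 0 + 195 + 380 + 41 = 998; overall_A = 998/15 = 66.5333.
Version B weighted sum = 4·84 + 2·31 + 0·26 + 3·51 + 5·72 + 1·18 = 336 + 62 + 0 + 153 + 360 + 18 = 929; overall_B = 929/15 = 61.9333.
Difference = 66.5333 − 61.9333 = 4.6000 ≈ 4.6.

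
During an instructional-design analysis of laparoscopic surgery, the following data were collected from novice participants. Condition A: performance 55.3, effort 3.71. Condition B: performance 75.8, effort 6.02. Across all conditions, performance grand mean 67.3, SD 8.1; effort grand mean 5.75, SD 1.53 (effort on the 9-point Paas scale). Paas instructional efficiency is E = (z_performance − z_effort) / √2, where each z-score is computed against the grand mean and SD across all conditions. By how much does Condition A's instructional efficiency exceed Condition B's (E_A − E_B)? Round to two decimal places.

-0.72

Condition A: z_P = (55.3 − 67.3)/8.1 = -1.4815; z_E = (3.71 − 5.75)/1.53 = -1.3333; E_A = (-1.4815 − (-1.3333))/√2 = -0.1048.
Condition B: z_P = (75.8 − 67.3)/8.1 = 1.0494; z_E = (6.02 − 5.75)/1.53 = 0.1765; E_B = (1.0494 − 0.1765)/√2 = 0.6172.
E_A − E_B = -0.1048 − 0.6172 = -0.7220 ≈ -0.72.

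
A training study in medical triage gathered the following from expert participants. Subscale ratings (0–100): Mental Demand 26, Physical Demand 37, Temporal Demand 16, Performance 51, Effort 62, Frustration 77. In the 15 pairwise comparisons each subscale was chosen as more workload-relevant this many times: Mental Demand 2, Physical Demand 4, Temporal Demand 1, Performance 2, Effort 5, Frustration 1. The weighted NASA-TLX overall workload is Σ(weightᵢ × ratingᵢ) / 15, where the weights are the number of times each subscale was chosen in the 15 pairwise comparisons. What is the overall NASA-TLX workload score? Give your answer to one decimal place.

The tallies are the weights (they sum to 15).
Weighted sum = 2·26 + 4·37 + 1·16 + 2·51 + 5·62 + 1·77
            = 52 + 148 + 16 + 102 + 310 + 77 = 705.
Overall workload = 705 / 15 = 47.0000 ≈ 47.0.

47.0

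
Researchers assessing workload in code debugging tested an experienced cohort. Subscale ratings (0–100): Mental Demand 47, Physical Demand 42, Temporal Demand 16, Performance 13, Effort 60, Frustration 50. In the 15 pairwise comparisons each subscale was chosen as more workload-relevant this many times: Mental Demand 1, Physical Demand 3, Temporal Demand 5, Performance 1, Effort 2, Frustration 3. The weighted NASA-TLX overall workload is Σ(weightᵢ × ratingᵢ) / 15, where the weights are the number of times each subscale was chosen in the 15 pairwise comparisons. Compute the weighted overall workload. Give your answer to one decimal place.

The tallies are the weights (they sum to 15).
Weighted sum = 1·47 + 3·42 + 5·16 + 1·13 + 2·60 + 3·50
            = 47 + 126 + 80 + 13 + 120 + 150 = 536.
Overall workload = 536 / 15 = 35.7333 ≈ 35.7.

35.7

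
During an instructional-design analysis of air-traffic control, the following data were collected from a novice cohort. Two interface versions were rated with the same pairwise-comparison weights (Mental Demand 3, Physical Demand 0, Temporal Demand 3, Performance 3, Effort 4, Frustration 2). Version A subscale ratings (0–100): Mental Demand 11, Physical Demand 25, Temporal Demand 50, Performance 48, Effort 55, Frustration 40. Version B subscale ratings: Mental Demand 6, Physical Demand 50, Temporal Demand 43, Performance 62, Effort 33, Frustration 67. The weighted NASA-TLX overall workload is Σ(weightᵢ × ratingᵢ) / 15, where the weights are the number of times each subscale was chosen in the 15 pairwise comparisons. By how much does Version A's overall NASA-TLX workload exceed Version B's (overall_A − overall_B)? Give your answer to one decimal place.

Version A weighted sum = 3·11 + 0·25 + 3·50 + 3·48 + 4·55 + 2·40 = 33 + 0 + 150 + 144 + 220 + 80 = 627; overall_A = 627/15 = 41.8000.
Version B weighted sum = 3·6 + 0·50 + 3·43 + 3·62 + 4·33 + 2·67 = 18 + 0 + 129 + 186 + 132 + 134 = 599; overall_B = 599/15 = 39.9333.
Difference = 41.8000 − 39.9333 = 1.8667 ≈ 1.9.

1.9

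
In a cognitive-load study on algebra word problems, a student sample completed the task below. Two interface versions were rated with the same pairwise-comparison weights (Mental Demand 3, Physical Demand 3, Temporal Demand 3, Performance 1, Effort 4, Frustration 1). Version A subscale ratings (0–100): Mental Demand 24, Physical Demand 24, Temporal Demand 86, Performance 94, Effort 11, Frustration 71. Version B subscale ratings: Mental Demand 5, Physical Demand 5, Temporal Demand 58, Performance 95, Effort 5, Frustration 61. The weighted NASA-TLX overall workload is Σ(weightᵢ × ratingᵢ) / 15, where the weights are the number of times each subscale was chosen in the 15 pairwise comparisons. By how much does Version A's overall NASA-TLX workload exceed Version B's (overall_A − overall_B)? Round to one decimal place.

Version A weighted sum = 3·24 + 3·24 + 3·86 + 1·94 + 4·11 + 1·71 = 72 + 72 + 258 + 94 + 44 + 71 = 611; overall_A = 611/15 = 40.7333.
Version B weighted sum = 3·5 + 3·5 + 3·58 + 1·95 + 4·5 + 1·61 = 15 + 15 + 174 + 95 + 20 + 61 = 380; overall_B = 380/15 = 25.3333.
Difference = 40.7333 − 25.3333 = 15.4000 ≈ 15.4.

15.4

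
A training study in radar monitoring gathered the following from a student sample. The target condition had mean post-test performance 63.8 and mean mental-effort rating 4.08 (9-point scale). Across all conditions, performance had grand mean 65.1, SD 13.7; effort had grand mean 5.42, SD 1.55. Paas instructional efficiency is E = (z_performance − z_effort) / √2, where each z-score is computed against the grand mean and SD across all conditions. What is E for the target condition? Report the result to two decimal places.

0.54

z_performance = (63.8 − 65.1) / 13.7 = -1.3000 / 13.7 = -0.0949.
z_effort = (4.08 − 5.42) / 1.55 = -1.3400 / 1.55 = -0.8645.
z_P − z_E = -0.0949 − (-0.8645) = 0.7696.
E = 0.7696 / √2 = 0.7696 / 1.41421 = 0.5442 ≈ 0.54.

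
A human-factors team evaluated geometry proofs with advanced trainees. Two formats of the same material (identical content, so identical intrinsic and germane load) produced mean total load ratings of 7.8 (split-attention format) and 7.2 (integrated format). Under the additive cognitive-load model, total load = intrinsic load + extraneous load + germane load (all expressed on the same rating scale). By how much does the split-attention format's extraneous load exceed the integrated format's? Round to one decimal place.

Intrinsic and germane load are equal across formats, so the difference in total load equals the difference in extraneous load.
Extraneous-load difference = 7.8 − 7.2 = 0.6.

0.6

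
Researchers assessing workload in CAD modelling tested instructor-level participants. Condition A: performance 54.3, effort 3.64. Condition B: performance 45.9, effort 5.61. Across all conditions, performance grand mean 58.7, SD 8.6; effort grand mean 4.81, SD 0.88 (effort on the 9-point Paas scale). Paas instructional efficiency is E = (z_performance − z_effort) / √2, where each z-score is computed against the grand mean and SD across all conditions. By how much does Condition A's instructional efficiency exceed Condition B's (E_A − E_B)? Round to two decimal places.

2.27

Condition A: z_P = (54.3 − 58.7)/8.6 = -0.5116; z_E = (3.64 − 4.81)/0.88 = -1.3295; E_A = (-0.5116 − (-1.3295))/√2 = 0.5783.
Condition B: z_P = (45.9 − 58.7)/8.6 = -1.4884; z_E = (5.61 − 4.81)/0.88 = 0.9091; E_B = (-1.4884 − 0.9091)/√2 = -1.6953.
E_A − E_B = 0.5783 − (-1.6953) = 2.2736 ≈ 2.27.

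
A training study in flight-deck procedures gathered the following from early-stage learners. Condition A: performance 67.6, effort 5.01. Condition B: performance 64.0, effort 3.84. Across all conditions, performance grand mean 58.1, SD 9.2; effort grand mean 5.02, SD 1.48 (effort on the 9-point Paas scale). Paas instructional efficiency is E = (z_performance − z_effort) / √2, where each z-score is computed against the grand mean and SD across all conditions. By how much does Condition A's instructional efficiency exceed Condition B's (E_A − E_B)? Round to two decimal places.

Condition A: z_P = (67.6 − 58.1)/9.2 = 1.0326; z_E = (5.01 − 5.02)/1.48 = -0.0068; E_A = (1.0326 − (-0.0068))/√2 = 0.7350.
Condition B: z_P = (64.0 − 58.1)/9.2 = 0.6413; z_E = (3.84 − 5.02)/1.48 = -0.7973; E_B = (0.6413 − (-0.7973))/√2 = 1.0172.
E_A − E_B = 0.7350 − 1.0172 = -0.2822 ≈ -0.28.

-0.28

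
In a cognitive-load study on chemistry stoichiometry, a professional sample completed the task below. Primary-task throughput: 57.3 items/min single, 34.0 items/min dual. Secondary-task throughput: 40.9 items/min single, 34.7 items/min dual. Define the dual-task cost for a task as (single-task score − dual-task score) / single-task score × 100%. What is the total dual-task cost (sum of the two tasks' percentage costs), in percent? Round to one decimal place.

55.8

Primary cost = (57.3 − 34.0) / 57.3 × 100% = 40.6632%.
Secondary cost = (40.9 − 34.7) / 40.9 × 100% = 15.1589%.
Total = 40.6632% + 15.1589% = 55.8221% ≈ 55.8%.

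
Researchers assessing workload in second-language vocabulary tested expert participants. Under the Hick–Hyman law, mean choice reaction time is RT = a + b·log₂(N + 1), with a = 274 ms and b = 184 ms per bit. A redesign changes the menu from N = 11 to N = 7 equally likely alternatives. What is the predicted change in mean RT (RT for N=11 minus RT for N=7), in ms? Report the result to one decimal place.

107.6

RT(11) = 274 + 184·log₂(12) = 274 + 184·3.5850 = 933.6400 ms.
RT(7) = 274 + 184·log₂(8) = 274 + 184·3.0000 = 826.0000 ms.
Difference = 933.6400 − 826.0000 = 107.6400 ≈ 107.6 ms.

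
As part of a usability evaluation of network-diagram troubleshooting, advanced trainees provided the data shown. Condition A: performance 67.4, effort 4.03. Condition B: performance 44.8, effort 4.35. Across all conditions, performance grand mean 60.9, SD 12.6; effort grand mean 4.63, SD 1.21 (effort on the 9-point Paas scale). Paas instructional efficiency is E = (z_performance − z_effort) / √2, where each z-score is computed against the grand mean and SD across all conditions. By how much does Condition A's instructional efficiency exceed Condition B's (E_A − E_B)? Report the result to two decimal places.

Condition A: z_P = (67.4 − 60.9)/12.6 = 0.5159; z_E = (4.03 − 4.63)/1.21 = -0.4959; E_A = (0.5159 − (-0.4959))/√2 = 0.7155.
Condition B: z_P = (44.8 − 60.9)/12.6 = -1.2778; z_E = (4.35 − 4.63)/1.21 = -0.2314; E_B = (-1.2778 − (-0.2314))/√2 = -0.7399.
E_A − E_B = 0.7155 − (-0.7399) = 1.4554 ≈ 1.46.

1.46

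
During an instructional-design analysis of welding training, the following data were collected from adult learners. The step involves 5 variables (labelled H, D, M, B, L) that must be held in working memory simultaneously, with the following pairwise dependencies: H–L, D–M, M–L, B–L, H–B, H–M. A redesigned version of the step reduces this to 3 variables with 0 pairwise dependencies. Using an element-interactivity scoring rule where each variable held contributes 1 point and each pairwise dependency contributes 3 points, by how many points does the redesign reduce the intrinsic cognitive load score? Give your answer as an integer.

Original: 5 × 1 + 6 × 3 = 5 + 18 = 23.
Redesigned: 3 × 1 + 0 × 3 = 3 + 0 = 3.
Reduction = 23 − 3 = 20.

20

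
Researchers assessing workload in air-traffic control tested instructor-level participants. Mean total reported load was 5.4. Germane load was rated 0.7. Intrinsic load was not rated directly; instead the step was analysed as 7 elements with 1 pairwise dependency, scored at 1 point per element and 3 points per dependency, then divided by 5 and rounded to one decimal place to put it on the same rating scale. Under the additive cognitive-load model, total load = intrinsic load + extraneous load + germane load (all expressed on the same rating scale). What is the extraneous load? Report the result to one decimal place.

2.7

Intrinsic (element-interactivity): (7 × 1 + 1 × 3) / 5 = 10 / 5 = 2.0000 → 2.0.
extraneous load = total − intrinsic − germane
             = 5.4 − 2.0 − 0.7 = 2.7.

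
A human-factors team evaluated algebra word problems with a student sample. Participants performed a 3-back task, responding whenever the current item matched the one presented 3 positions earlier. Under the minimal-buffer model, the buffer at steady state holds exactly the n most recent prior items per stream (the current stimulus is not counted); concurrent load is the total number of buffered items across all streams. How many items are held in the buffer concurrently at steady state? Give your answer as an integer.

3

The buffer holds the 3 most recent prior items.
Steady-state concurrent load = 3 items.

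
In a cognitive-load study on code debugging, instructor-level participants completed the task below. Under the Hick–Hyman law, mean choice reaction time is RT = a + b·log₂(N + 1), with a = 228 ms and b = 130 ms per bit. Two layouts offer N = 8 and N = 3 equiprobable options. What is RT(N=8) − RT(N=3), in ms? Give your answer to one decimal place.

152.1

RT(8) = 228 + 130·log₂(9) = 228 + 130·3.1699 = 640.0870 ms.
RT(3) = 228 + 130·log₂(4) = 228 + 130·2.0000 = 488.0000 ms.
Difference = 640.0870 − 488.0000 = 152.0870 ≈ 152.1 ms.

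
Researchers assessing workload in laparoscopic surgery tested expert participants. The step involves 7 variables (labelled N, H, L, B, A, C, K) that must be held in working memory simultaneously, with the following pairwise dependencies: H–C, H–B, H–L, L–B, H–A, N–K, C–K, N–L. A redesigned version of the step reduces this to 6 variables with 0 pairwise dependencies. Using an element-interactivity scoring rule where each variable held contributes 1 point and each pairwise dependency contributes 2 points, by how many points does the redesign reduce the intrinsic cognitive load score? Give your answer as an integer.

17

Original: 7 × 1 + 8 × 2 = 7 + 16 = 23.
Redesigned: 6 × 1 + 0 × 2 = 6 + 0 = 6.
Reduction = 23 − 6 = 17.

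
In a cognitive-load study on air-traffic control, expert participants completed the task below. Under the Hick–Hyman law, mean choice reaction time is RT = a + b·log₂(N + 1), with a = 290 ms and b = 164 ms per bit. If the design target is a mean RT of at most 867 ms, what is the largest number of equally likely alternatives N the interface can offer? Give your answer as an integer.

10

Set 290 + 164·log₂(N + 1) ≤ 867.
log₂(N + 1) ≤ (867 − 290) / 164 = 3.5183.
N + 1 ≤ 2^3.5183 = 11.4581.
N ≤ 10.4581, so the largest integer N is 10.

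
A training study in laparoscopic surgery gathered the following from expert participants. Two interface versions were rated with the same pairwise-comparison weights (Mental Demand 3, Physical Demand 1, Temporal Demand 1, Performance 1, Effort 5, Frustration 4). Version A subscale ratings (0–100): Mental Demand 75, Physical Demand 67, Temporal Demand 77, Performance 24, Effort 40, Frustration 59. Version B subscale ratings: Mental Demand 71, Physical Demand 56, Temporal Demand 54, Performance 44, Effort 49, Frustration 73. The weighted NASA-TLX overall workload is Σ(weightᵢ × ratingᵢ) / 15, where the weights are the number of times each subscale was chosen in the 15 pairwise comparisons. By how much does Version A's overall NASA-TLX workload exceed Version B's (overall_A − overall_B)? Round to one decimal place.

Version A weighted sum = 3·75 + 1·67 + 1·77 + 1·24 + 5·40 + 4·59 = 225 + 67 + 77 + 24 + 200 + 236 = 829; overall_A = 829/15 = 55.2667.
Version B weighted sum = 3·71 + 1·56 + 1·54 + 1·44 + 5·49 + 4·73 = 213 + 56 + 54 + 44 + 245 + 292 = 904; overall_B = 904/15 = 60.2667.
Difference = 55.2667 − 60.2667 = -5.0000 ≈ -5.0.

-5.0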